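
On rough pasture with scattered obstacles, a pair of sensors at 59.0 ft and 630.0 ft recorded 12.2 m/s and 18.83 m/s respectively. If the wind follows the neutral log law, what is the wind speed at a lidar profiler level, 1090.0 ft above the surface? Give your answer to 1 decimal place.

Log law: V ∝ ln(z/z₀). From the pair, with r = V₁/V₂ = 0.64790,
ln z₀ = (ln z₁ − r·ln z₂)/(1 − r) = (4.0775 − 0.64790×6.4457)/0.35210 = -0.2802 → z₀ = 0.7556 ft
V₃ = V₁ · ln(z₃/z₀)/ln(z₁/z₀) = 12.2 × 7.2741/4.3577 = 20.3648 m/s

20.4 m/s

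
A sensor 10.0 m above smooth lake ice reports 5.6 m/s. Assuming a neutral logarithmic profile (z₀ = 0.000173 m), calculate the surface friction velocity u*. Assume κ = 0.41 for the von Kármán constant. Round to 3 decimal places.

u* ≈ 0.209 m/s

Log law: V(z) = (u*/κ) · ln(z/z₀) ⇒ u* = κ · V / ln(z/z₀)
u* = 0.41 × 5.6 / ln(10.0/0.000173) = 0.41 × 5.6 / 10.9648
   = 2.2960 / 10.9648 = 0.2094 m/s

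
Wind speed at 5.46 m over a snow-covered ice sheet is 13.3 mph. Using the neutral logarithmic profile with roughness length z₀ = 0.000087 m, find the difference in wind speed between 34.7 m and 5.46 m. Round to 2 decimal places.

2.23 mph

Log law: V₂ = V₁ · ln(z₂/z₀)/ln(z₁/z₀) = 13.3 × 12.8963/11.0471 = 15.5264 mph
ΔV = 15.5264 − 13.3 = 2.2264 mph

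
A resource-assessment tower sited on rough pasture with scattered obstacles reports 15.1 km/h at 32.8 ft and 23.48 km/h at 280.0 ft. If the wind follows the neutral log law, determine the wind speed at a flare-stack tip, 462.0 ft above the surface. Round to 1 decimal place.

Log law: V ∝ ln(z/z₀). From the pair, with r = V₁/V₂ = 0.64310,
ln z₀ = (ln z₁ − r·ln z₂)/(1 − r) = (3.4904 − 0.64310×5.6348)/0.35690 = -0.3735 → z₀ = 0.6883 ft
V₃ = V₁ · ln(z₃/z₀)/ln(z₁/z₀) = 15.1 × 6.5091/3.8639 = 25.4370 km/h

25.4 km/h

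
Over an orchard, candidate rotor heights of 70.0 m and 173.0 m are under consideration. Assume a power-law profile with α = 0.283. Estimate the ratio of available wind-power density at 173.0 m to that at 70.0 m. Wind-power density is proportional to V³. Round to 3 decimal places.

2.156

Speed ratio: V_B/V_A = (z_B/z_A)^α = (173.0/70.0)^0.283 = (2.4714)^0.283 = 1.29183
Power-density ratio: P_B/P_A = (V_B/V_A)³ = (1.29183)³ = 2.15582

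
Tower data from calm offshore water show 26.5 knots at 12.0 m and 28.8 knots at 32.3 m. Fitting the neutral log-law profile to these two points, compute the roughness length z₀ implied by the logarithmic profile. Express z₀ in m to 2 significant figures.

z₀ ≈ 0.00013 m

Log law: V(z) ∝ ln(z/z₀). With r = V₁/V₂ = 26.5/28.8 = 0.92014,
r · ln(z₂/z₀) = ln(z₁/z₀) ⇒ ln z₀ = (ln z₁ − r·ln z₂)/(1 − r)
ln z₀ = (2.48491 − 0.92014×3.47507) / 0.07986 = -8.9235
z₀ = exp(-8.9235) = 0.0001332 m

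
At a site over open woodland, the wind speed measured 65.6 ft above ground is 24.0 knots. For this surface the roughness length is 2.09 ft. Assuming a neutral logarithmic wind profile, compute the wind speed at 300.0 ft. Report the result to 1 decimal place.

Log law: V(z) ∝ ln(z/z₀), so V₂/V₁ = ln(z₂/z₀) / ln(z₁/z₀).
ln(300.0/2.09) = 4.9666, ln(65.6/2.09) = 3.4464
V₂ = 24.0 × 4.9666/3.4464 = 24.0 × 1.4411 = 34.5864 knots

34.6 knots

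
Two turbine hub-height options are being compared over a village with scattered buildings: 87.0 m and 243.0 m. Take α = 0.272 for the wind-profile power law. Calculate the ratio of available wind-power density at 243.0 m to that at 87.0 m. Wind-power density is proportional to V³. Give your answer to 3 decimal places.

2.312

Speed ratio: V_B/V_A = (z_B/z_A)^α = (243.0/87.0)^0.272 = (2.7931)^0.272 = 1.32232
Power-density ratio: P_B/P_A = (V_B/V_A)³ = (1.32232)³ = 2.31210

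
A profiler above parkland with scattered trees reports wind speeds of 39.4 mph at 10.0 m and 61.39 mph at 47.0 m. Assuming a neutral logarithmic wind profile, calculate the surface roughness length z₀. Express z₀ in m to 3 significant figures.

z₀ ≈ 0.625 m

Log law: V(z) ∝ ln(z/z₀). With r = V₁/V₂ = 39.4/61.39 = 0.64180,
r · ln(z₂/z₀) = ln(z₁/z₀) ⇒ ln z₀ = (ln z₁ − r·ln z₂)/(1 − r)
ln z₀ = (2.30259 − 0.64180×3.85015) / 0.35820 = -0.4702
z₀ = exp(-0.4702) = 0.6249 m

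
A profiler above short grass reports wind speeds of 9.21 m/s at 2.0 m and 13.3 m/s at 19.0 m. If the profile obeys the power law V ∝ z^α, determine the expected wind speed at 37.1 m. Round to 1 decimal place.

First find α: α = ln(V₂/V₁)/ln(z₂/z₁) = ln(13.3/9.21)/ln(19.0/2.0) = 0.36747/2.25129 = 0.1632
Extrapolate from 19.0 m to 37.1 m: V₃ = 13.3 × (37.1/19.0)^0.1632 = 13.3 × 1.1154 = 14.8351 m/s

14.8 m/s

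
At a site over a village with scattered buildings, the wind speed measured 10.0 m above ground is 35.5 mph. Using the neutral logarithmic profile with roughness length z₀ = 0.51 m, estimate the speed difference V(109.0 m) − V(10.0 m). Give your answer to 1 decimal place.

Log law: V₂ = V₁ · ln(z₂/z₀)/ln(z₁/z₀) = 35.5 × 5.3647/2.9759 = 63.9957 mph
ΔV = 63.9957 − 35.5 = 28.4957 mph

28.5 mph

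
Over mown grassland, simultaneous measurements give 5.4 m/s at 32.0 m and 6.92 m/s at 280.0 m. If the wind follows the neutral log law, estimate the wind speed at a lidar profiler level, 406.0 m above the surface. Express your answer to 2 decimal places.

7.18 m/s

Log law: V ∝ ln(z/z₀). From the pair, with r = V₁/V₂ = 0.78035,
ln z₀ = (ln z₁ − r·ln z₂)/(1 − r) = (3.4657 − 0.78035×5.6348)/0.21965 = -4.2401 → z₀ = 0.01441 m
V₃ = V₁ · ln(z₃/z₀)/ln(z₁/z₀) = 5.4 × 10.2465/7.7058 = 7.1804 m/s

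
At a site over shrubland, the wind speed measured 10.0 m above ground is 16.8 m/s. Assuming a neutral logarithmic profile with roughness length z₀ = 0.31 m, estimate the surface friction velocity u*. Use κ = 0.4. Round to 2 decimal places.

u* ≈ 1.93 m/s

Log law: V(z) = (u*/κ) · ln(z/z₀) ⇒ u* = κ · V / ln(z/z₀)
u* = 0.4 × 16.8 / ln(10.0/0.31) = 0.4 × 16.8 / 3.4738
   = 6.7200 / 3.4738 = 1.9345 m/s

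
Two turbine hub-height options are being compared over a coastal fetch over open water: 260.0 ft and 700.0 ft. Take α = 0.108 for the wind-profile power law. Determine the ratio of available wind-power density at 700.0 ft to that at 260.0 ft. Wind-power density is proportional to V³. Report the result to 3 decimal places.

1.378

Speed ratio: V_B/V_A = (z_B/z_A)^α = (700.0/260.0)^0.108 = (2.6923)^0.108 = 1.11289
Power-density ratio: P_B/P_A = (V_B/V_A)³ = (1.11289)³ = 1.37835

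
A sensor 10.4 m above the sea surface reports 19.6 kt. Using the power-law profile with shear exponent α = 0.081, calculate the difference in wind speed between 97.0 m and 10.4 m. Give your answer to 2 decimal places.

3.89 kt

Power law: V₂ = V₁ · (z₂/z₁)^α = 19.6 × (9.3269)^0.081 = 23.4858 kt
ΔV = 23.4858 − 19.6 = 3.8858 kt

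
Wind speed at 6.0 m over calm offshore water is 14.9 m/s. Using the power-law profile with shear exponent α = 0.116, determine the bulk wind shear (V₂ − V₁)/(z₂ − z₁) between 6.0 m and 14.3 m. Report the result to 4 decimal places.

0.1903 m/s/m

Power law: V₂ = V₁ · (z₂/z₁)^α = 14.9 × (2.3833)^0.116 = 16.4793 m/s
ΔV/Δz = (16.4793 − 14.9)/(14.3 − 6.0) = 1.5793/8.3000 = 0.19028 m/s/m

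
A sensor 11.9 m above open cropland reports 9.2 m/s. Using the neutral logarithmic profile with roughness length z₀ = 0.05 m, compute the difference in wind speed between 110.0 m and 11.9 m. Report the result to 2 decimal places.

Log law: V₂ = V₁ · ln(z₂/z₀)/ln(z₁/z₀) = 9.2 × 7.6962/5.4723 = 12.9389 m/s
ΔV = 12.9389 − 9.2 = 3.7389 m/s

3.74 m/s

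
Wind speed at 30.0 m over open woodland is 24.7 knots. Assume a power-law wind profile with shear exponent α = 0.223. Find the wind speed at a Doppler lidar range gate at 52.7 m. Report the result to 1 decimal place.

28.0 knots

Power-law profile: V₂ = V₁ · (z₂/z₁)^α
V₂ = 24.7 × (52.7/30.0)^0.223 = 24.7 × (1.7567)^0.223
    = 24.7 × 1.1339 = 28.0067 knots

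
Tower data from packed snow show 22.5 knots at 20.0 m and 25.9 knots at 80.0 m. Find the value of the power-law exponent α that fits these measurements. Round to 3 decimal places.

Power law: V₂/V₁ = (z₂/z₁)^α ⇒ α = ln(V₂/V₁) / ln(z₂/z₁)
α = ln(25.9/22.5) / ln(80.0/20.0) = ln(1.1511) / ln(4.0000)
  = 0.14073 / 1.38629 = 0.10151

α ≈ 0.102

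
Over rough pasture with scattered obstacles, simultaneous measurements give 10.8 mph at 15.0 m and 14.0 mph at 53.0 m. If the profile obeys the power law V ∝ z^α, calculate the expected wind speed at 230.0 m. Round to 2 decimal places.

First find α: α = ln(V₂/V₁)/ln(z₂/z₁) = ln(14.0/10.8)/ln(53.0/15.0) = 0.25951/1.26224 = 0.2056
Extrapolate from 53.0 m to 230.0 m: V₃ = 14.0 × (230.0/53.0)^0.2056 = 14.0 × 1.3523 = 18.9315 mph

18.93 mph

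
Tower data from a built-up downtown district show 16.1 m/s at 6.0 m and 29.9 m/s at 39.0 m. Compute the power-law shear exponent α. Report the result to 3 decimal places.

Power law: V₂/V₁ = (z₂/z₁)^α ⇒ α = ln(V₂/V₁) / ln(z₂/z₁)
α = ln(29.9/16.1) / ln(39.0/6.0) = ln(1.8571) / ln(6.5000)
  = 0.61904 / 1.87180 = 0.33072

α ≈ 0.331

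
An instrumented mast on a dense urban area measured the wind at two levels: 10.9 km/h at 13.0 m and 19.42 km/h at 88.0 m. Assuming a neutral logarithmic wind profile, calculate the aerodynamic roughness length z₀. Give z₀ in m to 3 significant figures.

z₀ ≈ 1.13 m

Log law: V(z) ∝ ln(z/z₀). With r = V₁/V₂ = 10.9/19.42 = 0.56128,
r · ln(z₂/z₀) = ln(z₁/z₀) ⇒ ln z₀ = (ln z₁ − r·ln z₂)/(1 − r)
ln z₀ = (2.56495 − 0.56128×4.47734) / 0.43872 = 0.1184
z₀ = exp(0.1184) = 1.126 m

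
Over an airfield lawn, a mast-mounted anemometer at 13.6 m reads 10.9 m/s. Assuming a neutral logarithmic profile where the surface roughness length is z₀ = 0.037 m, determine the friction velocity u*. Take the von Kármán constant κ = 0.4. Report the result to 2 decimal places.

Log law: V(z) = (u*/κ) · ln(z/z₀) ⇒ u* = κ · V / ln(z/z₀)
u* = 0.4 × 10.9 / ln(13.6/0.037) = 0.4 × 10.9 / 5.9069
   = 4.3600 / 5.9069 = 0.7381 m/s

u* ≈ 0.74 m/s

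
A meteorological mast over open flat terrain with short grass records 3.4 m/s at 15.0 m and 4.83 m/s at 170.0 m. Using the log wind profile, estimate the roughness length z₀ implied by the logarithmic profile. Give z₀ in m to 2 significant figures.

Log law: V(z) ∝ ln(z/z₀). With r = V₁/V₂ = 3.4/4.83 = 0.70393,
r · ln(z₂/z₀) = ln(z₁/z₀) ⇒ ln z₀ = (ln z₁ − r·ln z₂)/(1 − r)
ln z₀ = (2.70805 − 0.70393×5.13580) / 0.29607 = -3.0642
z₀ = exp(-3.0642) = 0.04669 m

z₀ ≈ 0.047 m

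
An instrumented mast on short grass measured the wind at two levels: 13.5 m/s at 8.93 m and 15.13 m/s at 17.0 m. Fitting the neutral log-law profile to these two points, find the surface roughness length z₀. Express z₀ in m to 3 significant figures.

Log law: V(z) ∝ ln(z/z₀). With r = V₁/V₂ = 13.5/15.13 = 0.89227,
r · ln(z₂/z₀) = ln(z₁/z₀) ⇒ ln z₀ = (ln z₁ − r·ln z₂)/(1 − r)
ln z₀ = (2.18942 − 0.89227×2.83321) / 0.10773 = -3.1426
z₀ = exp(-3.1426) = 0.04317 m

z₀ ≈ 0.0432 m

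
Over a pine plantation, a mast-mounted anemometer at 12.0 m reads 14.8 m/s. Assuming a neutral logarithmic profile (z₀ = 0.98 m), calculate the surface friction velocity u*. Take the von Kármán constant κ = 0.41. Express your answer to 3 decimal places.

u* ≈ 2.422 m/s

Log law: V(z) = (u*/κ) · ln(z/z₀) ⇒ u* = κ · V / ln(z/z₀)
u* = 0.41 × 14.8 / ln(12.0/0.98) = 0.41 × 14.8 / 2.5051
   = 6.0680 / 2.5051 = 2.4222 m/s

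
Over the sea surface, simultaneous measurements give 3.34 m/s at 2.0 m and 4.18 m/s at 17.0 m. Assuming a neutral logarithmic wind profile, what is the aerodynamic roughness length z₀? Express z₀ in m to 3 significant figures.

Log law: V(z) ∝ ln(z/z₀). With r = V₁/V₂ = 3.34/4.18 = 0.79904,
r · ln(z₂/z₀) = ln(z₁/z₀) ⇒ ln z₀ = (ln z₁ − r·ln z₂)/(1 − r)
ln z₀ = (0.69315 − 0.79904×2.83321) / 0.20096 = -7.8162
z₀ = exp(-7.8162) = 0.0004032 m

z₀ ≈ 0.000403 m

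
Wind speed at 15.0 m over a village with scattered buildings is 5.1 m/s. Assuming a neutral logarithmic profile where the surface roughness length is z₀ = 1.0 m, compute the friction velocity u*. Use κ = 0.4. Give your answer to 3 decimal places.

u* ≈ 0.753 m/s

Log law: V(z) = (u*/κ) · ln(z/z₀) ⇒ u* = κ · V / ln(z/z₀)
u* = 0.4 × 5.1 / ln(15.0/1.0) = 0.4 × 5.1 / 2.7081
   = 2.0400 / 2.7081 = 0.7533 m/s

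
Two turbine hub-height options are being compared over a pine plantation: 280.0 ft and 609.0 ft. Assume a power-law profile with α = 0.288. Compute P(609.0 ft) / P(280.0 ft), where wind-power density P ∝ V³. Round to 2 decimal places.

Speed ratio: V_B/V_A = (z_B/z_A)^α = (609.0/280.0)^0.288 = (2.1750)^0.288 = 1.25080
Power-density ratio: P_B/P_A = (V_B/V_A)³ = (1.25080)³ = 1.95688

1.96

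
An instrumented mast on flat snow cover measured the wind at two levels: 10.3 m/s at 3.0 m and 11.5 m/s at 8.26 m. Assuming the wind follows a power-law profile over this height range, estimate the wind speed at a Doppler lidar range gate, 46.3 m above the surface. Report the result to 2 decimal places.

13.87 m/s

First find α: α = ln(V₂/V₁)/ln(z₂/z₁) = ln(11.5/10.3)/ln(8.26/3.0) = 0.11020/1.01281 = 0.1088
Extrapolate from 8.26 m to 46.3 m: V₃ = 11.5 × (46.3/8.26)^0.1088 = 11.5 × 1.2063 = 13.8724 m/s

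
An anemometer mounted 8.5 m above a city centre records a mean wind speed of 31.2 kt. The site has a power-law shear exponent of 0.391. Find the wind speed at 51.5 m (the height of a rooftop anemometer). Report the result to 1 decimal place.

Power-law profile: V₂ = V₁ · (z₂/z₁)^α
V₂ = 31.2 × (51.5/8.5)^0.391 = 31.2 × (6.0588)^0.391
    = 31.2 × 2.0226 = 63.1057 kt

63.1 kt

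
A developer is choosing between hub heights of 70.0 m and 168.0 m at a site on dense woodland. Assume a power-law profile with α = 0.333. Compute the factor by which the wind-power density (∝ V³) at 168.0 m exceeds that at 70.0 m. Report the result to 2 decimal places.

Speed ratio: V_B/V_A = (z_B/z_A)^α = (168.0/70.0)^0.333 = (2.4000)^0.333 = 1.33848
Power-density ratio: P_B/P_A = (V_B/V_A)³ = (1.33848)³ = 2.39790

2.40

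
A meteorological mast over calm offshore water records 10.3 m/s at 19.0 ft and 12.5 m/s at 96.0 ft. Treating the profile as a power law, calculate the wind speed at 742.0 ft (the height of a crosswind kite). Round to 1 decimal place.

First find α: α = ln(V₂/V₁)/ln(z₂/z₁) = ln(12.5/10.3)/ln(96.0/19.0) = 0.19358/1.61991 = 0.1195
Extrapolate from 96.0 ft to 742.0 ft: V₃ = 12.5 × (742.0/96.0)^0.1195 = 12.5 × 1.2768 = 15.9604 m/s

16.0 m/s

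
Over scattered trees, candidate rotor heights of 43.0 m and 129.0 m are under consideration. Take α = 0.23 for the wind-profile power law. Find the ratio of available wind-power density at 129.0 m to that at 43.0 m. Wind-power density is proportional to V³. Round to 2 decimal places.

2.13

Speed ratio: V_B/V_A = (z_B/z_A)^α = (129.0/43.0)^0.23 = (3.0000)^0.23 = 1.28747
Power-density ratio: P_B/P_A = (V_B/V_A)³ = (1.28747)³ = 2.13409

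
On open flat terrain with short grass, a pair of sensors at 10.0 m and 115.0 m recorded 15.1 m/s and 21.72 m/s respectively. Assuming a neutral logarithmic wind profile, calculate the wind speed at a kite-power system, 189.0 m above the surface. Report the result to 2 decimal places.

Log law: V ∝ ln(z/z₀). From the pair, with r = V₁/V₂ = 0.69521,
ln z₀ = (ln z₁ − r·ln z₂)/(1 − r) = (2.3026 − 0.69521×4.7449)/0.30479 = -3.2683 → z₀ = 0.03807 m
V₃ = V₁ · ln(z₃/z₀)/ln(z₁/z₀) = 15.1 × 8.5101/5.5709 = 23.0666 m/s

23.07 m/s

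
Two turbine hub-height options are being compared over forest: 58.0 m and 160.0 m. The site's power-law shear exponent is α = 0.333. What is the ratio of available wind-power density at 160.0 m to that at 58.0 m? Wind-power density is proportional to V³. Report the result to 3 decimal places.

2.756

Speed ratio: V_B/V_A = (z_B/z_A)^α = (160.0/58.0)^0.333 = (2.7586)^0.333 = 1.40201
Power-density ratio: P_B/P_A = (V_B/V_A)³ = (1.40201)³ = 2.75582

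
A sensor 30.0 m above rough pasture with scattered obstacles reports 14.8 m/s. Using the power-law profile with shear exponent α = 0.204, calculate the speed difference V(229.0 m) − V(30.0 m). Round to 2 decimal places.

Power law: V₂ = V₁ · (z₂/z₁)^α = 14.8 × (7.6333)^0.204 = 22.4045 m/s
ΔV = 22.4045 − 14.8 = 7.6045 m/s

7.60 m/s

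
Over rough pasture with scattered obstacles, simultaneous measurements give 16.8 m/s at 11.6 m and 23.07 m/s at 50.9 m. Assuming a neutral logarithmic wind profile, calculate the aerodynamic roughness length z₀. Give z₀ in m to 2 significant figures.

Log law: V(z) ∝ ln(z/z₀). With r = V₁/V₂ = 16.8/23.07 = 0.72822,
r · ln(z₂/z₀) = ln(z₁/z₀) ⇒ ln z₀ = (ln z₁ − r·ln z₂)/(1 − r)
ln z₀ = (2.45101 − 0.72822×3.92986) / 0.27178 = -1.5115
z₀ = exp(-1.5115) = 0.2206 m

z₀ ≈ 0.22 m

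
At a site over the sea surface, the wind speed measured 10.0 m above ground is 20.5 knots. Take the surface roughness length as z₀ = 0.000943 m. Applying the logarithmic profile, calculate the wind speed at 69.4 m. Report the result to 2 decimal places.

24.78 knots

Log law: V(z) ∝ ln(z/z₀), so V₂/V₁ = ln(z₂/z₀) / ln(z₁/z₀).
ln(69.4/0.000943) = 11.2063, ln(10.0/0.000943) = 9.2690
V₂ = 20.5 × 11.2063/9.2690 = 20.5 × 1.2090 = 24.7847 knots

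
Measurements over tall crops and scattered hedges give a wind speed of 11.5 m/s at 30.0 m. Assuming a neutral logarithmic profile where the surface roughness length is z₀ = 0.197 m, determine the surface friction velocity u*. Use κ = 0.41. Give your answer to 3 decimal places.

Log law: V(z) = (u*/κ) · ln(z/z₀) ⇒ u* = κ · V / ln(z/z₀)
u* = 0.41 × 11.5 / ln(30.0/0.197) = 0.41 × 11.5 / 5.0257
   = 4.7150 / 5.0257 = 0.9382 m/s

u* ≈ 0.938 m/s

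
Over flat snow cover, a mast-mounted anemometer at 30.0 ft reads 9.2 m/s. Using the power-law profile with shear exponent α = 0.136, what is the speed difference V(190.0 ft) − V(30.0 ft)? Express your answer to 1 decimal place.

2.6 m/s

Power law: V₂ = V₁ · (z₂/z₁)^α = 9.2 × (6.3333)^0.136 = 11.8252 m/s
ΔV = 11.8252 − 9.2 = 2.6252 m/s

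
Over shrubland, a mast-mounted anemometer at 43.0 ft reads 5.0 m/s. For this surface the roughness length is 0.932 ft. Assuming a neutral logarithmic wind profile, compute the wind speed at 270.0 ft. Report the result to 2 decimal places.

7.40 m/s

Log law: V(z) ∝ ln(z/z₀), so V₂/V₁ = ln(z₂/z₀) / ln(z₁/z₀).
ln(270.0/0.932) = 5.6688, ln(43.0/0.932) = 3.8316
V₂ = 5.0 × 5.6688/3.8316 = 5.0 × 1.4795 = 7.3974 m/s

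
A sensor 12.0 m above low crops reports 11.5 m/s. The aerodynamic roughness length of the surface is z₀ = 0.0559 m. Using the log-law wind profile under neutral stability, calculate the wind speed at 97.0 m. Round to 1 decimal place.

16.0 m/s

Log law: V(z) ∝ ln(z/z₀), so V₂/V₁ = ln(z₂/z₀) / ln(z₁/z₀).
ln(97.0/0.0559) = 7.4589, ln(12.0/0.0559) = 5.3691
V₂ = 11.5 × 7.4589/5.3691 = 11.5 × 1.3892 = 15.9761 m/s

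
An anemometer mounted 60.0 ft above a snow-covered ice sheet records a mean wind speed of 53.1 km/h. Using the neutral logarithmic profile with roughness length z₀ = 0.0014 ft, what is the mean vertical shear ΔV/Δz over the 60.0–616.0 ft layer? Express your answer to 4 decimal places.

Log law: V₂ = V₁ · ln(z₂/z₀)/ln(z₁/z₀) = 53.1 × 12.9945/10.6656 = 64.6947 km/h
ΔV/Δz = (64.6947 − 53.1)/(616.0 − 60.0) = 11.5947/556.0000 = 0.02085 km/h/ft

0.0209 km/h/ft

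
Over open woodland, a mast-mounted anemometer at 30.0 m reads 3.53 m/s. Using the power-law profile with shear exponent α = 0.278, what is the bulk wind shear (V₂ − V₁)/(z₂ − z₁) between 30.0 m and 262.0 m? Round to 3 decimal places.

0.013 m/s/m

Power law: V₂ = V₁ · (z₂/z₁)^α = 3.53 × (8.7333)^0.278 = 6.4480 m/s
ΔV/Δz = (6.4480 − 3.53)/(262.0 − 30.0) = 2.9180/232.0000 = 0.01258 m/s/m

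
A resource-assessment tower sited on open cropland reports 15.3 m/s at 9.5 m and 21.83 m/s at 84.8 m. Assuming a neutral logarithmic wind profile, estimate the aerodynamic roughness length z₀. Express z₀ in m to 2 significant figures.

z₀ ≈ 0.056 m

Log law: V(z) ∝ ln(z/z₀). With r = V₁/V₂ = 15.3/21.83 = 0.70087,
r · ln(z₂/z₀) = ln(z₁/z₀) ⇒ ln z₀ = (ln z₁ − r·ln z₂)/(1 − r)
ln z₀ = (2.25129 − 0.70087×4.44030) / 0.29913 = -2.8776
z₀ = exp(-2.8776) = 0.05627 m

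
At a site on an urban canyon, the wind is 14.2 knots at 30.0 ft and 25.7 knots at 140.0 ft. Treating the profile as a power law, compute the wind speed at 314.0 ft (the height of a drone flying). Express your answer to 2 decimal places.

First find α: α = ln(V₂/V₁)/ln(z₂/z₁) = ln(25.7/14.2)/ln(140.0/30.0) = 0.59325/1.54045 = 0.3851
Extrapolate from 140.0 ft to 314.0 ft: V₃ = 25.7 × (314.0/140.0)^0.3851 = 25.7 × 1.3649 = 35.0778 knots

35.08 knots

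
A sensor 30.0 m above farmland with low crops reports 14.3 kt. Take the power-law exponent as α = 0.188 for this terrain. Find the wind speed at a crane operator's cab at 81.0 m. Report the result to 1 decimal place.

Power-law profile: V₂ = V₁ · (z₂/z₁)^α
V₂ = 14.3 × (81.0/30.0)^0.188 = 14.3 × (2.7000)^0.188
    = 14.3 × 1.2053 = 17.2358 kt

17.2 kt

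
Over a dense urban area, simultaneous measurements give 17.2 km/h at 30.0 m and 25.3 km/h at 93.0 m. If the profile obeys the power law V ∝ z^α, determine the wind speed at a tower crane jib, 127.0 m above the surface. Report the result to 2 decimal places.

First find α: α = ln(V₂/V₁)/ln(z₂/z₁) = ln(25.3/17.2)/ln(93.0/30.0) = 0.38590/1.13140 = 0.3411
Extrapolate from 93.0 m to 127.0 m: V₃ = 25.3 × (127.0/93.0)^0.3411 = 25.3 × 1.1121 = 28.1368 km/h

28.14 km/h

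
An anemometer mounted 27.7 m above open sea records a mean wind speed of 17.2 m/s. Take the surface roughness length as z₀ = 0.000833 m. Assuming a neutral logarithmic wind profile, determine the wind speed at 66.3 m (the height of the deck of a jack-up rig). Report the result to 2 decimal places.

18.64 m/s

Log law: V(z) ∝ ln(z/z₀), so V₂/V₁ = ln(z₂/z₀) / ln(z₁/z₀).
ln(66.3/0.000833) = 11.2847, ln(27.7/0.000833) = 10.4119
V₂ = 17.2 × 11.2847/10.4119 = 17.2 × 1.0838 = 18.6418 m/s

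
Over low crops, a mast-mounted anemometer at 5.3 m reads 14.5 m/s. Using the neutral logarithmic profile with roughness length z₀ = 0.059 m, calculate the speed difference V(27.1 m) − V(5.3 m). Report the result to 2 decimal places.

5.26 m/s

Log law: V₂ = V₁ · ln(z₂/z₀)/ln(z₁/z₀) = 14.5 × 6.1298/4.4979 = 19.7605 m/s
ΔV = 19.7605 − 14.5 = 5.2605 m/s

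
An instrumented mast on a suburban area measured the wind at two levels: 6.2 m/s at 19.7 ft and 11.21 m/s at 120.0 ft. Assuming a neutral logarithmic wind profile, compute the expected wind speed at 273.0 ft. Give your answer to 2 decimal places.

13.49 m/s

Log law: V ∝ ln(z/z₀). From the pair, with r = V₁/V₂ = 0.55308,
ln z₀ = (ln z₁ − r·ln z₂)/(1 − r) = (2.9806 − 0.55308×4.7875)/0.44692 = 0.7446 → z₀ = 2.106 ft
V₃ = V₁ · ln(z₃/z₀)/ln(z₁/z₀) = 6.2 × 4.8649/2.2361 = 13.4891 m/s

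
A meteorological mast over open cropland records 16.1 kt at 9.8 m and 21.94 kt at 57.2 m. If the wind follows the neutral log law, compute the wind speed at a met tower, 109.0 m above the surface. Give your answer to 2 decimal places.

24.07 kt

Log law: V ∝ ln(z/z₀). From the pair, with r = V₁/V₂ = 0.73382,
ln z₀ = (ln z₁ − r·ln z₂)/(1 − r) = (2.2824 − 0.73382×4.0466)/0.26618 = -2.5812 → z₀ = 0.07569 m
V₃ = V₁ · ln(z₃/z₀)/ln(z₁/z₀) = 16.1 × 7.2725/4.8636 = 24.0745 kt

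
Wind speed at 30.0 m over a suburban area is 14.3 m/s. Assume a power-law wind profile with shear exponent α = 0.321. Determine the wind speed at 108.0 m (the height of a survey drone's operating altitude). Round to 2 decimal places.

21.57 m/s

Power-law profile: V₂ = V₁ · (z₂/z₁)^α
V₂ = 14.3 × (108.0/30.0)^0.321 = 14.3 × (3.6000)^0.321
    = 14.3 × 1.5086 = 21.5729 m/s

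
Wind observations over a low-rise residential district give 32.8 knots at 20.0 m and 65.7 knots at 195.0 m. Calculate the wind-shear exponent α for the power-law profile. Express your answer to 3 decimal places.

Power law: V₂/V₁ = (z₂/z₁)^α ⇒ α = ln(V₂/V₁) / ln(z₂/z₁)
α = ln(65.7/32.8) / ln(195.0/20.0) = ln(2.0030) / ln(9.7500)
  = 0.69467 / 2.27727 = 0.30505

α ≈ 0.305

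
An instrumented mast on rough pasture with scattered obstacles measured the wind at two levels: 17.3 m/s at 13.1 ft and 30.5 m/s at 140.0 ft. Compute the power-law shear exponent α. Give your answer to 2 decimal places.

α ≈ 0.24

Power law: V₂/V₁ = (z₂/z₁)^α ⇒ α = ln(V₂/V₁) / ln(z₂/z₁)
α = ln(30.5/17.3) / ln(140.0/13.1) = ln(1.7630) / ln(10.6870)
  = 0.56702 / 2.36903 = 0.23935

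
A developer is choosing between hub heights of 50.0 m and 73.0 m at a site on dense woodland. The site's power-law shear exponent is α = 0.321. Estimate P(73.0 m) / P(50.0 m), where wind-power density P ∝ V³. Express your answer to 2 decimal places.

Speed ratio: V_B/V_A = (z_B/z_A)^α = (73.0/50.0)^0.321 = (1.4600)^0.321 = 1.12916
Power-density ratio: P_B/P_A = (V_B/V_A)³ = (1.12916)³ = 1.43970

1.44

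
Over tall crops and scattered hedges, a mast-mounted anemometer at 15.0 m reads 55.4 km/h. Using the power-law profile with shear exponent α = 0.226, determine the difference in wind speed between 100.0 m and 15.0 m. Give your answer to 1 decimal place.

29.7 km/h

Power law: V₂ = V₁ · (z₂/z₁)^α = 55.4 × (6.6667)^0.226 = 85.0576 km/h
ΔV = 85.0576 − 55.4 = 29.6576 km/h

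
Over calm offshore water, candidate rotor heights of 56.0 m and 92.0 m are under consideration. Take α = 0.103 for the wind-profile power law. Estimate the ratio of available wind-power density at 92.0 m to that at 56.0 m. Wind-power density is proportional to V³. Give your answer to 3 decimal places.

Speed ratio: V_B/V_A = (z_B/z_A)^α = (92.0/56.0)^0.103 = (1.6429)^0.103 = 1.05246
Power-density ratio: P_B/P_A = (V_B/V_A)³ = (1.05246)³ = 1.16579

1.166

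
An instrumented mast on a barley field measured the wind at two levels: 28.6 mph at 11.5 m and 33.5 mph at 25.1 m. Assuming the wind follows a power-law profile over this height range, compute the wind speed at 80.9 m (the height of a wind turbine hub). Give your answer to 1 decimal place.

42.5 mph

First find α: α = ln(V₂/V₁)/ln(z₂/z₁) = ln(33.5/28.6)/ln(25.1/11.5) = 0.15814/0.78052 = 0.2026
Extrapolate from 25.1 m to 80.9 m: V₃ = 33.5 × (80.9/25.1)^0.2026 = 33.5 × 1.2676 = 42.4644 mph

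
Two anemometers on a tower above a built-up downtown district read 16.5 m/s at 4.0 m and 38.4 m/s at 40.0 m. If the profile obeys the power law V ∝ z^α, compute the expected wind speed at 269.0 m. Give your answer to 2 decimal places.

First find α: α = ln(V₂/V₁)/ln(z₂/z₁) = ln(38.4/16.5)/ln(40.0/4.0) = 0.84470/2.30259 = 0.3668
Extrapolate from 40.0 m to 269.0 m: V₃ = 38.4 × (269.0/40.0)^0.3668 = 38.4 × 2.0120 = 77.2623 m/s

77.26 m/s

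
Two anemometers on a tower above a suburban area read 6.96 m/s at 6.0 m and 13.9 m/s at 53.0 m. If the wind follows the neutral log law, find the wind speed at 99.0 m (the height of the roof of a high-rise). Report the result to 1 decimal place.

Log law: V ∝ ln(z/z₀). From the pair, with r = V₁/V₂ = 0.50072,
ln z₀ = (ln z₁ − r·ln z₂)/(1 − r) = (1.7918 − 0.50072×3.9703)/0.49928 = -0.3931 → z₀ = 0.6750 m
V₃ = V₁ · ln(z₃/z₀)/ln(z₁/z₀) = 6.96 × 4.9882/2.1848 = 15.8905 m/s

15.9 m/s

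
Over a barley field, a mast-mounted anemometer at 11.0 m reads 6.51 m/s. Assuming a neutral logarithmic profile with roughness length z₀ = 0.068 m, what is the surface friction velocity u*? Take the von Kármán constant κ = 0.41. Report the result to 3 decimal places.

Log law: V(z) = (u*/κ) · ln(z/z₀) ⇒ u* = κ · V / ln(z/z₀)
u* = 0.41 × 6.51 / ln(11.0/0.068) = 0.41 × 6.51 / 5.0861
   = 2.6691 / 5.0861 = 0.5248 m/s

u* ≈ 0.525 m/s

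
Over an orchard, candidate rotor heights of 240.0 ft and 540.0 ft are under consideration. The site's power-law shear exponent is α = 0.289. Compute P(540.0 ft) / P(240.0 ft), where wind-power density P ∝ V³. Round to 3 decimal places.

Speed ratio: V_B/V_A = (z_B/z_A)^α = (540.0/240.0)^0.289 = (2.2500)^0.289 = 1.26410
Power-density ratio: P_B/P_A = (V_B/V_A)³ = (1.26410)³ = 2.01996

2.020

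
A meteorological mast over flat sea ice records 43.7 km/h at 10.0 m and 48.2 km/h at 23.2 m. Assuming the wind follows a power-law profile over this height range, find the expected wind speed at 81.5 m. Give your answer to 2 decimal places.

55.80 km/h

First find α: α = ln(V₂/V₁)/ln(z₂/z₁) = ln(48.2/43.7)/ln(23.2/10.0) = 0.09801/0.84157 = 0.1165
Extrapolate from 23.2 m to 81.5 m: V₃ = 48.2 × (81.5/23.2)^0.1165 = 48.2 × 1.1576 = 55.7952 km/h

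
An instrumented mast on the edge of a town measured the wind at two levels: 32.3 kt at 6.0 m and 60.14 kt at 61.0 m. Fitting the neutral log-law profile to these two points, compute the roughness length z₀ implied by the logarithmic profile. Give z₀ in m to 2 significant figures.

Log law: V(z) ∝ ln(z/z₀). With r = V₁/V₂ = 32.3/60.14 = 0.53708,
r · ln(z₂/z₀) = ln(z₁/z₀) ⇒ ln z₀ = (ln z₁ − r·ln z₂)/(1 − r)
ln z₀ = (1.79176 − 0.53708×4.11087) / 0.46292 = -0.8989
z₀ = exp(-0.8989) = 0.4070 m

z₀ ≈ 0.41 m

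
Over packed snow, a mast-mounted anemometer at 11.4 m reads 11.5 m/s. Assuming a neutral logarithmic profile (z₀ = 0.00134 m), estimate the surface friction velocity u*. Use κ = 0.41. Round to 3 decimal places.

u* ≈ 0.521 m/s

Log law: V(z) = (u*/κ) · ln(z/z₀) ⇒ u* = κ · V / ln(z/z₀)
u* = 0.41 × 11.5 / ln(11.4/0.00134) = 0.41 × 11.5 / 9.0487
   = 4.7150 / 9.0487 = 0.5211 m/s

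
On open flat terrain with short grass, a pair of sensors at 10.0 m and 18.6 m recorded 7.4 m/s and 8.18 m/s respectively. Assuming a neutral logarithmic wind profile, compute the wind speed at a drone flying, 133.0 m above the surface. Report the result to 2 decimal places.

10.65 m/s

Log law: V ∝ ln(z/z₀). From the pair, with r = V₁/V₂ = 0.90465,
ln z₀ = (ln z₁ − r·ln z₂)/(1 − r) = (2.3026 − 0.90465×2.9232)/0.09535 = -3.5849 → z₀ = 0.02774 m
V₃ = V₁ · ln(z₃/z₀)/ln(z₁/z₀) = 7.4 × 8.4753/5.8875 = 10.6525 m/s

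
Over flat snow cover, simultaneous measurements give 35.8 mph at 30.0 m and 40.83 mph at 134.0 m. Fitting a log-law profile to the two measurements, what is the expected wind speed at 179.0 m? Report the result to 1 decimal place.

41.8 mph

Log law: V ∝ ln(z/z₀). From the pair, with r = V₁/V₂ = 0.87681,
ln z₀ = (ln z₁ − r·ln z₂)/(1 − r) = (3.4012 − 0.87681×4.8978)/0.12319 = -7.2509 → z₀ = 0.0007096 m
V₃ = V₁ · ln(z₃/z₀)/ln(z₁/z₀) = 35.8 × 12.4382/10.6520 = 41.8031 mph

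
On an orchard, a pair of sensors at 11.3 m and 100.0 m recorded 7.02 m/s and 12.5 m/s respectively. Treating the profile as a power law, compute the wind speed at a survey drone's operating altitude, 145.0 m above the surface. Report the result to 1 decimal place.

13.8 m/s

First find α: α = ln(V₂/V₁)/ln(z₂/z₁) = ln(12.5/7.02)/ln(100.0/11.3) = 0.57697/2.18037 = 0.2646
Extrapolate from 100.0 m to 145.0 m: V₃ = 12.5 × (145.0/100.0)^0.2646 = 12.5 × 1.1033 = 13.7915 m/s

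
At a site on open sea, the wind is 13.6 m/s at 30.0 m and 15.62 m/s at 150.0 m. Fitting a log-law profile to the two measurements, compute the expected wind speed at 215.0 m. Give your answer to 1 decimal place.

Log law: V ∝ ln(z/z₀). From the pair, with r = V₁/V₂ = 0.87068,
ln z₀ = (ln z₁ − r·ln z₂)/(1 − r) = (3.4012 − 0.87068×5.0106)/0.12932 = -7.4346 → z₀ = 0.0005905 m
V₃ = V₁ · ln(z₃/z₀)/ln(z₁/z₀) = 13.6 × 12.8053/10.8358 = 16.0718 m/s

16.1 m/s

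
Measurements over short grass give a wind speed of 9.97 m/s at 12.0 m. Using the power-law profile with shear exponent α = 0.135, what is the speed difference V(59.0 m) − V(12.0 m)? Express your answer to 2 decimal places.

2.39 m/s

Power law: V₂ = V₁ · (z₂/z₁)^α = 9.97 × (4.9167)^0.135 = 12.3615 m/s
ΔV = 12.3615 − 9.97 = 2.3915 m/s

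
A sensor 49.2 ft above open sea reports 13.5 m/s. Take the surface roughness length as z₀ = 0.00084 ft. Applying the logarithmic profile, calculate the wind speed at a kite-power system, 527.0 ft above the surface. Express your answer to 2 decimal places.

16.42 m/s

Log law: V(z) ∝ ln(z/z₀), so V₂/V₁ = ln(z₂/z₀) / ln(z₁/z₀).
ln(527.0/0.00084) = 13.3493, ln(49.2/0.00084) = 10.9780
V₂ = 13.5 × 13.3493/10.9780 = 13.5 × 1.2160 = 16.4161 m/s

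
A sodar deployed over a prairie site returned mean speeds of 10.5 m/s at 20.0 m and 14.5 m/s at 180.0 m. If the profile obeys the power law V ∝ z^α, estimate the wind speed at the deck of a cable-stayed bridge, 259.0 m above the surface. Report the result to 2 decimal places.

First find α: α = ln(V₂/V₁)/ln(z₂/z₁) = ln(14.5/10.5)/ln(180.0/20.0) = 0.32277/2.19722 = 0.1469
Extrapolate from 180.0 m to 259.0 m: V₃ = 14.5 × (259.0/180.0)^0.1469 = 14.5 × 1.0549 = 15.2962 m/s

15.30 m/s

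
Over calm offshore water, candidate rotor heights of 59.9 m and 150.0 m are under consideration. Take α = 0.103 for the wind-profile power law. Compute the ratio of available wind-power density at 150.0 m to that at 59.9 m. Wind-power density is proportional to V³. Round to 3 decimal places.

Speed ratio: V_B/V_A = (z_B/z_A)^α = (150.0/59.9)^0.103 = (2.5042)^0.103 = 1.09916
Power-density ratio: P_B/P_A = (V_B/V_A)³ = (1.09916)³ = 1.32797

1.328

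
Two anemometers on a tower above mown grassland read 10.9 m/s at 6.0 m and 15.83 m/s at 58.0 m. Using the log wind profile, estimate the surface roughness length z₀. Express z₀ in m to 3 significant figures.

Log law: V(z) ∝ ln(z/z₀). With r = V₁/V₂ = 10.9/15.83 = 0.68857,
r · ln(z₂/z₀) = ln(z₁/z₀) ⇒ ln z₀ = (ln z₁ − r·ln z₂)/(1 − r)
ln z₀ = (1.79176 − 0.68857×4.06044) / 0.31143 = -3.2242
z₀ = exp(-3.2242) = 0.03979 m

z₀ ≈ 0.0398 m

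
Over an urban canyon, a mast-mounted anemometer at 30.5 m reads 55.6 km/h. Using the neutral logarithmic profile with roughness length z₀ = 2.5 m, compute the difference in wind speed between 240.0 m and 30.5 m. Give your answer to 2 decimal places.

45.85 km/h

Log law: V₂ = V₁ · ln(z₂/z₀)/ln(z₁/z₀) = 55.6 × 4.5643/2.5014 = 101.4528 km/h
ΔV = 101.4528 − 55.6 = 45.8528 km/h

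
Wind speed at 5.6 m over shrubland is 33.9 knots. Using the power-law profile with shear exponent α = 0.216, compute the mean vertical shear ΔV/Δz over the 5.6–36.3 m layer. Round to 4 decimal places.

Power law: V₂ = V₁ · (z₂/z₁)^α = 33.9 × (6.4821)^0.216 = 50.7611 knots
ΔV/Δz = (50.7611 − 33.9)/(36.3 − 5.6) = 16.8611/30.7000 = 0.54922 knots/m

0.5492 knots/m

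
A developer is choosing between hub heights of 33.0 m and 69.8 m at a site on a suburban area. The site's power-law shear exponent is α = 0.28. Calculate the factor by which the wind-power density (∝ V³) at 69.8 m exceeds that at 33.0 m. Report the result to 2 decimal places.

1.88

Speed ratio: V_B/V_A = (z_B/z_A)^α = (69.8/33.0)^0.28 = (2.1152)^0.28 = 1.23338
Power-density ratio: P_B/P_A = (V_B/V_A)³ = (1.23338)³ = 1.87623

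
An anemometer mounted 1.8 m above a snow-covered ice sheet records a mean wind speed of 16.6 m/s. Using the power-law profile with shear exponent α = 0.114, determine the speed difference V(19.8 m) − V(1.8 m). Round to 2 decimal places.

Power law: V₂ = V₁ · (z₂/z₁)^α = 16.6 × (11.0000)^0.114 = 21.8186 m/s
ΔV = 21.8186 − 16.6 = 5.2186 m/s

5.22 m/s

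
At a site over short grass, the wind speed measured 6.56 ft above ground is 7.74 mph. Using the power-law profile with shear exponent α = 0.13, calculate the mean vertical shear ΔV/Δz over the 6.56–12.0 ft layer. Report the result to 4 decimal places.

0.1162 mph/ft

Power law: V₂ = V₁ · (z₂/z₁)^α = 7.74 × (1.8293)^0.13 = 8.3722 mph
ΔV/Δz = (8.3722 − 7.74)/(12.0 − 6.56) = 0.6322/5.4400 = 0.11620 mph/ft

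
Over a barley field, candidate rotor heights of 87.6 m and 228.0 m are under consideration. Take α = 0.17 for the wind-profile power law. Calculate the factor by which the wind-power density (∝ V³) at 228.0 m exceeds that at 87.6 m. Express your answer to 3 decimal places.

Speed ratio: V_B/V_A = (z_B/z_A)^α = (228.0/87.6)^0.17 = (2.6027)^0.17 = 1.17658
Power-density ratio: P_B/P_A = (V_B/V_A)³ = (1.17658)³ = 1.62881

1.629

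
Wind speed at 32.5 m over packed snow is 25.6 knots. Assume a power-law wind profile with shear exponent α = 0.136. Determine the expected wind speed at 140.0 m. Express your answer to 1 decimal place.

31.2 knots

Power-law profile: V₂ = V₁ · (z₂/z₁)^α
V₂ = 25.6 × (140.0/32.5)^0.136 = 25.6 × (4.3077)^0.136
    = 25.6 × 1.2197 = 31.2246 knots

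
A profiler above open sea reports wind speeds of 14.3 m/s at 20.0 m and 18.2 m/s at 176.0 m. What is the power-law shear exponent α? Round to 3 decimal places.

Power law: V₂/V₁ = (z₂/z₁)^α ⇒ α = ln(V₂/V₁) / ln(z₂/z₁)
α = ln(18.2/14.3) / ln(176.0/20.0) = ln(1.2727) / ln(8.8000)
  = 0.24116 / 2.17475 = 0.11089

α ≈ 0.111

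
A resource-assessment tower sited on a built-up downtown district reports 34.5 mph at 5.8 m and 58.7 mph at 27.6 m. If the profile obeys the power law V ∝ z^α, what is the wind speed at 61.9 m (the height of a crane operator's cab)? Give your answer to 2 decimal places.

77.29 mph

First find α: α = ln(V₂/V₁)/ln(z₂/z₁) = ln(58.7/34.5)/ln(27.6/5.8) = 0.53148/1.55996 = 0.3407
Extrapolate from 27.6 m to 61.9 m: V₃ = 58.7 × (61.9/27.6)^0.3407 = 58.7 × 1.3168 = 77.2948 mph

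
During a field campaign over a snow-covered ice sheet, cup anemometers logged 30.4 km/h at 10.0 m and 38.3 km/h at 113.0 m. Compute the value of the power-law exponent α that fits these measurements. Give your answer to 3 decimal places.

α ≈ 0.095

Power law: V₂/V₁ = (z₂/z₁)^α ⇒ α = ln(V₂/V₁) / ln(z₂/z₁)
α = ln(38.3/30.4) / ln(113.0/10.0) = ln(1.2599) / ln(11.3000)
  = 0.23101 / 2.42480 = 0.09527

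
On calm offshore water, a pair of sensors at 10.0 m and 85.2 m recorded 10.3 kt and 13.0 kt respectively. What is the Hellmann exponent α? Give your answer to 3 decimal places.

Power law: V₂/V₁ = (z₂/z₁)^α ⇒ α = ln(V₂/V₁) / ln(z₂/z₁)
α = ln(13.0/10.3) / ln(85.2/10.0) = ln(1.2621) / ln(8.5200)
  = 0.23281 / 2.14242 = 0.10866

α ≈ 0.109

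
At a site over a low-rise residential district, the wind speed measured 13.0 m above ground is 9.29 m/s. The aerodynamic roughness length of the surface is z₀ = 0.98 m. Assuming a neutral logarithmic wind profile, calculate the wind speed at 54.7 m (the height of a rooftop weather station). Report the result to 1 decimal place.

14.5 m/s

Log law: V(z) ∝ ln(z/z₀), so V₂/V₁ = ln(z₂/z₀) / ln(z₁/z₀).
ln(54.7/0.98) = 4.0221, ln(13.0/0.98) = 2.5852
V₂ = 9.29 × 4.0221/2.5852 = 9.29 × 1.5558 = 14.4537 m/s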